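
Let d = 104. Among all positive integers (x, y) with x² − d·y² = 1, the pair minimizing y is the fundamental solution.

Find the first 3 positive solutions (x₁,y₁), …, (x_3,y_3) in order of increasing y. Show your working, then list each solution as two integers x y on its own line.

d=104: √d = [10; 5,20] (ℓ=2, even), read p_1/q_1
i=0: a=10 ⇒ p=10, q=1
i=1: a=5 ⇒ p=51, q=5
→ (51, 5).  Check: 51²=2601, 104·5²=2600, difference 1.
(x_2, y_2) = (51·51 + 104·5·5, 51·5 + 5·51) = (5201, 510)
(x_3, y_3) = (51·5201 + 104·5·510, 51·510 + 5·5201) = (530451, 52015)

51 5
5201 510
530451 52015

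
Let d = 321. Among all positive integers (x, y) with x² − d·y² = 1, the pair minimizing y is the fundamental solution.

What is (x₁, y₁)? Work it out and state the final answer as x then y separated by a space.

215 12

√321 → a₀=17, period (1,10,1,34); ℓ=4 even so k=3
i=0: a=17 ⇒ p=17, q=1
i=1: a=1 ⇒ p=18, q=1
i=2: a=10 ⇒ p=197, q=11
i=3: a=1 ⇒ p=215, q=12
fundamental: x₁=215, y₁=12  (since 46225 − 321·144 = 1)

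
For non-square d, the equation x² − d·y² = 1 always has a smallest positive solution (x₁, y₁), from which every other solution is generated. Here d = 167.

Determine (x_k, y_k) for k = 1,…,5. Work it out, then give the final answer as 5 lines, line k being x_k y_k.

168 13
56447 4368
18966024 1467635
6372527617 493120992
2141150313288 165687185677

√167 → a₀=12, period (1,11,1,24); ℓ=4 even so k=3
k=0  a_k=12  p_k/q_k = 12/1
…
k=2  a_k=11  p_k/q_k = 155/12
k=3  a_k=1  p_k/q_k = 168/13
fundamental: x₁=168, y₁=13  (since 28224 − 167·169 = 1)
k=2:  x_2 = 168·168+167·13·13 = 56447,  y_2 = 168·13+13·168 = 4368
k=3:  x_3 = 168·56447+167·13·4368 = 18966024,  y_3 = 168·4368+13·56447 = 1467635
k=4:  x_4 = 168·18966024+167·13·1467635 = 6372527617,  y_4 = 168·1467635+13·18966024 = 493120992
k=5:  x_5 = 168·6372527617+167·13·493120992 = 2141150313288,  y_5 = 168·493120992+13·6372527617 = 165687185677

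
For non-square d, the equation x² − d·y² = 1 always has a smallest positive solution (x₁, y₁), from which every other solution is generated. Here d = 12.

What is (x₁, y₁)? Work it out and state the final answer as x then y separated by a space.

7 2

√12 → a₀=3, period (2,6); ℓ=2 even so k=1
k=0  a_k=3  p_k/q_k = 3/1
k=1  a_k=2  p_k/q_k = 7/2
→ (7, 2).  Check: 7²=49, 12·2²=48, difference 1.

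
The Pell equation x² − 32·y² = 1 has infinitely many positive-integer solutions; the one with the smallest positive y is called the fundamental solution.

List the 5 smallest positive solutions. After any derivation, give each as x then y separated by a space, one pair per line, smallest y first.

17 3
577 102
19601 3465
665857 117708
22619537 3998607

√32 → a₀=5, period (1,1,1,10); ℓ=4 even so k=3
a_0=5:  p_0=5·1+0=5,  q_0=5·0+1=1
a_1=1:  p_1=1·5+1=6,  q_1=1·1+0=1
a_2=1:  p_2=1·6+5=11,  q_2=1·1+1=2
a_3=1:  p_3=1·11+6=17,  q_3=1·2+1=3
fundamental: x₁=17, y₁=3  (since 289 − 32·9 = 1)
k=2:  x_2 = 17·17+32·3·3 = 577,  y_2 = 17·3+3·17 = 102
k=3:  x_3 = 17·577+32·3·102 = 19601,  y_3 = 17·102+3·577 = 3465
k=4:  x_4 = 17·19601+32·3·3465 = 665857,  y_4 = 17·3465+3·19601 = 117708
k=5:  x_5 = 17·665857+32·3·117708 = 22619537,  y_5 = 17·117708+3·665857 = 3998607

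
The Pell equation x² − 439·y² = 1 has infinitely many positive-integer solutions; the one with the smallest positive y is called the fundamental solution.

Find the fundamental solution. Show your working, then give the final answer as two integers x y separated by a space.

√439 = [20; 1,19,1,40, …], period ℓ=4 (even) → k=3
a_0=20:  p_0=20·1+0=20,  q_0=20·0+1=1
…
a_2=19:  p_2=19·21+20=419,  q_2=19·1+1=20
a_3=1:  p_3=1·419+21=440,  q_3=1·20+1=21
(x₁, y₁) = (440, 21);  440² − 439·21² = 1 ✓

440 21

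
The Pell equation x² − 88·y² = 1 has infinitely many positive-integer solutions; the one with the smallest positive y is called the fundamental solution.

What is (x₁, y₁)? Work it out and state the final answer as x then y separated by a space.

√88 → a₀=9, period (2,1,1,1,2,18); ℓ=6 even so k=5
i=0: a=9 ⇒ p=9, q=1
i=1: a=2 ⇒ p=19, q=2
…
i=3: a=1 ⇒ p=47, q=5
i=4: a=1 ⇒ p=75, q=8
i=5: a=2 ⇒ p=197, q=21
fundamental: x₁=197, y₁=21  (since 38809 − 88·441 = 1)

197 21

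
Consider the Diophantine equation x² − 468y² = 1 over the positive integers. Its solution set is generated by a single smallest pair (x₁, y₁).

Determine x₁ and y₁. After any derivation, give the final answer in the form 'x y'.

[21; 1,1,1,2,1,1,1,42] for √468; ℓ=8 ⇒ convergent index 7
k=0  a_k=21  p_k/q_k = 21/1
…
k=4  a_k=2  p_k/q_k = 173/8
…
k=6  a_k=1  p_k/q_k = 411/19
k=7  a_k=1  p_k/q_k = 649/30
fundamental: x₁=649, y₁=30  (since 421201 − 468·900 = 1)

649 30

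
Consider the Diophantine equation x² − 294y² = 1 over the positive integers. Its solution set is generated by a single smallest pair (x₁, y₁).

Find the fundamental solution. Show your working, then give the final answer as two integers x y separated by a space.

4801 280

d=294: √d = [17; 6,1,4,1,6,34] (ℓ=6, even), read p_5/q_5
k=0  a_k=17  p_k/q_k = 17/1
…
k=2  a_k=1  p_k/q_k = 120/7
k=3  a_k=4  p_k/q_k = 583/34
k=4  a_k=1  p_k/q_k = 703/41
k=5  a_k=6  p_k/q_k = 4801/280
(x₁, y₁) = (4801, 280);  4801² − 294·280² = 1 ✓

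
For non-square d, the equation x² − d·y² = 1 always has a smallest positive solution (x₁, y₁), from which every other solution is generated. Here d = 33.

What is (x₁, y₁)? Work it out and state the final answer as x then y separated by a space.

d=33: √d = [5; 1,2,1,10] (ℓ=4, even), read p_3/q_3
step 0: (5, 1)  from 5·(1,0) + (0,1)
…
step 2: (17, 3)  from 2·(6,1) + (5,1)
step 3: (23, 4)  from 1·(17,3) + (6,1)
(x₁, y₁) = (23, 4);  23² − 33·4² = 1 ✓

23 4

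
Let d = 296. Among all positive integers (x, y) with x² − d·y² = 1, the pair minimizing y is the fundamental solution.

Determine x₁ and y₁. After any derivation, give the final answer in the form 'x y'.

d=296: √d = [17; 4,1,7,1,4,34] (ℓ=6, even), read p_5/q_5
step 0: (17, 1)  from 17·(1,0) + (0,1)
…
step 4: (757, 44)  from 1·(671,39) + (86,5)
step 5: (3699, 215)  from 4·(757,44) + (671,39)
→ (3699, 215).  Check: 3699²=13682601, 296·215²=13682600, difference 1.

3699 215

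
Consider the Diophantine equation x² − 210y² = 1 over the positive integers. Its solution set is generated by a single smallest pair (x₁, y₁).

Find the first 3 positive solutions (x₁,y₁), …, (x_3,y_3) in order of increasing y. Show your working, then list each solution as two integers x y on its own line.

29 2
1681 116
97469 6726

d=210: √d = [14; 2,28] (ℓ=2, even), read p_1/q_1
step 0: (14, 1)  from 14·(1,0) + (0,1)
step 1: (29, 2)  from 2·(14,1) + (1,0)
fundamental: x₁=29, y₁=2  (since 841 − 210·4 = 1)
n=2: (29,2)∘(29,2) = (29·29+210·2·2, 29·2+2·29) = (1681,116)
n=3: (1681,116)∘(29,2) = (29·1681+210·2·116, 29·116+2·1681) = (97469,6726)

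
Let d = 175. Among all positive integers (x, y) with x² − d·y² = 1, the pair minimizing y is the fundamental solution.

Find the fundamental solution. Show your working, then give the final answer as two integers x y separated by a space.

2024 153

√175 → a₀=13, period (4,2,1,2,4,26); ℓ=6 even so k=5
step 0: (13, 1)  from 13·(1,0) + (0,1)
step 1: (53, 4)  from 4·(13,1) + (1,0)
step 2: (119, 9)  from 2·(53,4) + (13,1)
step 3: (172, 13)  from 1·(119,9) + (53,4)
step 4: (463, 35)  from 2·(172,13) + (119,9)
step 5: (2024, 153)  from 4·(463,35) + (172,13)
fundamental: x₁=2024, y₁=153  (since 4096576 − 175·23409 = 1)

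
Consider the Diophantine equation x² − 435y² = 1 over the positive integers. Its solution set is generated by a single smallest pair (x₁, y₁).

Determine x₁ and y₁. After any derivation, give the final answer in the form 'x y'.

√435 = [20; 1,5,1,40, …], period ℓ=4 (even) → k=3
step 0: (20, 1)  from 20·(1,0) + (0,1)
step 1: (21, 1)  from 1·(20,1) + (1,0)
step 2: (125, 6)  from 5·(21,1) + (20,1)
step 3: (146, 7)  from 1·(125,6) + (21,1)
(x₁, y₁) = (146, 7);  146² − 435·7² = 1 ✓

146 7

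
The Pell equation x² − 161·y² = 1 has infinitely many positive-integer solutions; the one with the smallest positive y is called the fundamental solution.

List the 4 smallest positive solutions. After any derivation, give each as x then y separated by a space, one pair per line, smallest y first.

11775 928
277301249 21854400
6530444402175 514671119072
153791965393920001 12120504832291200

√161 → a₀=12, period (1,2,4,1,2,1,4,2,1,24); ℓ=10 even so k=9
i=0: a=12 ⇒ p=12, q=1
…
i=2: a=2 ⇒ p=38, q=3
i=3: a=4 ⇒ p=165, q=13
…
i=7: a=4 ⇒ p=3667, q=289
i=8: a=2 ⇒ p=8108, q=639
i=9: a=1 ⇒ p=11775, q=928
fundamental: x₁=11775, y₁=928  (since 138650625 − 161·861184 = 1)
n=2: (11775,928)∘(11775,928) = (11775·11775+161·928·928, 11775·928+928·11775) = (277301249,21854400)
n=3: (277301249,21854400)∘(11775,928) = (11775·277301249+161·928·21854400, 11775·21854400+928·277301249) = (6530444402175,514671119072)
n=4: (6530444402175,514671119072)∘(11775,928) = (11775·6530444402175+161·928·514671119072, 11775·514671119072+928·6530444402175) = (153791965393920001,12120504832291200)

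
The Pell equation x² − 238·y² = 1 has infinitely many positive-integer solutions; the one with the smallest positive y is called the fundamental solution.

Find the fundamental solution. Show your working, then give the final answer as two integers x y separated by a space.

11663 756

d=238: √d = [15; 2,2,1,14,1,2,2,30] (ℓ=8, even), read p_7/q_7
step 0: (15, 1)  from 15·(1,0) + (0,1)
step 1: (31, 2)  from 2·(15,1) + (1,0)
…
step 5: (1697, 110)  from 1·(1589,103) + (108,7)
step 6: (4983, 323)  from 2·(1697,110) + (1589,103)
step 7: (11663, 756)  from 2·(4983,323) + (1697,110)
(x₁, y₁) = (11663, 756);  11663² − 238·756² = 1 ✓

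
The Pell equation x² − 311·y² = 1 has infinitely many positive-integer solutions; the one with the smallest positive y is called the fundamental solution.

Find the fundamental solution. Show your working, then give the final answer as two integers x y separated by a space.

16883880 957397

d=311: √d = [17; 1,1,1,2,1,…,1,1,34] (ℓ=16, even), read p_15/q_15
i=0: a=17 ⇒ p=17, q=1
…
i=2: a=1 ⇒ p=35, q=2
i=3: a=1 ⇒ p=53, q=3
i=4: a=2 ⇒ p=141, q=8
i=5: a=1 ⇒ p=194, q=11
…
i=7: a=3 ⇒ p=4109, q=233
…
i=9: a=3 ⇒ p=217583, q=12338
i=10: a=6 ⇒ p=1376656, q=78063
i=11: a=1 ⇒ p=1594239, q=90401
i=12: a=2 ⇒ p=4565134, q=258865
…
i=14: a=1 ⇒ p=10724507, q=608131
i=15: a=1 ⇒ p=16883880, q=957397
fundamental: x₁=16883880, y₁=957397  (since 285065403854400 − 311·916609015609 = 1)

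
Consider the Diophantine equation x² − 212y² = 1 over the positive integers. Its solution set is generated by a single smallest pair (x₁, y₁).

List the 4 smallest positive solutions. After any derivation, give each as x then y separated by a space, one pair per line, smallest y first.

√212 = [14; 1,1,3,1,1,…,1,1,28, …], period ℓ=14 (even) → k=13
k=0  a_k=14  p_k/q_k = 14/1
k=1  a_k=1  p_k/q_k = 15/1
k=2  a_k=1  p_k/q_k = 29/2
…
k=4  a_k=1  p_k/q_k = 131/9
…
k=8  a_k=1  p_k/q_k = 2781/191
k=9  a_k=1  p_k/q_k = 5198/357
…
k=12  a_k=1  p_k/q_k = 37114/2549
k=13  a_k=1  p_k/q_k = 66249/4550
(x₁, y₁) = (66249, 4550);  66249² − 212·4550² = 1 ✓
k=2:  x_2 = 66249·66249+212·4550·4550 = 8777860001,  y_2 = 66249·4550+4550·66249 = 602865900
k=3:  x_3 = 66249·8777860001+212·4550·602865900 = 1163048894346249,  y_3 = 66249·602865900+4550·8777860001 = 79878526013650
k=4:  x_4 = 66249·1163048894346249+212·4550·79878526013650 = 154101652394311440001,  y_4 = 66249·79878526013650+4550·1163048894346249 = 10583744939153731800

66249 4550
8777860001 602865900
1163048894346249 79878526013650
154101652394311440001 10583744939153731800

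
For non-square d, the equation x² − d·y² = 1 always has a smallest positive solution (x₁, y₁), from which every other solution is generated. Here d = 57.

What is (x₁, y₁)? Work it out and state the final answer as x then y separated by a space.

151 20

d=57: √d = [7; 1,1,4,1,1,14] (ℓ=6, even), read p_5/q_5
a_0=7:  p_0=7·1+0=7,  q_0=7·0+1=1
a_1=1:  p_1=1·7+1=8,  q_1=1·1+0=1
a_2=1:  p_2=1·8+7=15,  q_2=1·1+1=2
…
a_4=1:  p_4=1·68+15=83,  q_4=1·9+2=11
a_5=1:  p_5=1·83+68=151,  q_5=1·11+9=20
fundamental: x₁=151, y₁=20  (since 22801 − 57·400 = 1)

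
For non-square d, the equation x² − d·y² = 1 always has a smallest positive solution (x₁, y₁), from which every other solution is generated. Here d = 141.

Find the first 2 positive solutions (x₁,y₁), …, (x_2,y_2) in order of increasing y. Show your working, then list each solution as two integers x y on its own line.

95 8
18049 1520

√141 = [11; 1,6,1,22, …], period ℓ=4 (even) → k=3
i=0: a=11 ⇒ p=11, q=1
…
i=2: a=6 ⇒ p=83, q=7
i=3: a=1 ⇒ p=95, q=8
(x₁, y₁) = (95, 8);  95² − 141·8² = 1 ✓
(95+8√141)^2 = 18049 + 1520√141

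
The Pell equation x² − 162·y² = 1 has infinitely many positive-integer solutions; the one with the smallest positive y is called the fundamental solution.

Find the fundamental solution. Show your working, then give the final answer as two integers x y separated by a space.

19601 1540

[12; 1,2,1,2,12,2,1,2,1,24] for √162; ℓ=10 ⇒ convergent index 9
step 0: (12, 1)  from 12·(1,0) + (0,1)
…
step 2: (38, 3)  from 2·(13,1) + (12,1)
…
step 8: (14268, 1121)  from 2·(5333,419) + (3602,283)
step 9: (19601, 1540)  from 1·(14268,1121) + (5333,419)
→ (19601, 1540).  Check: 19601²=384199201, 162·1540²=384199200, difference 1.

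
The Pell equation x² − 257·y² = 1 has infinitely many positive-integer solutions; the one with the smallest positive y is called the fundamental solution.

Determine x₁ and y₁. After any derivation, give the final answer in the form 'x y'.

513 32

d=257: √d = [16; 32] (ℓ=1, odd), read p_1/q_1
i=0: a=16 ⇒ p=16, q=1
i=1: a=32 ⇒ p=513, q=32
fundamental: x₁=513, y₁=32  (since 263169 − 257·1024 = 1)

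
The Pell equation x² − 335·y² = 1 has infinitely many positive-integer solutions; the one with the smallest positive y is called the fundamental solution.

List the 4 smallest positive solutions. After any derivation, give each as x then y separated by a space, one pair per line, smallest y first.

604 33
729631 39864
881393644 48155679
1064722792321 58172020368

[18; 3,3,3,36] for √335; ℓ=4 ⇒ convergent index 3
k=0  a_k=18  p_k/q_k = 18/1
…
k=2  a_k=3  p_k/q_k = 183/10
k=3  a_k=3  p_k/q_k = 604/33
fundamental: x₁=604, y₁=33  (since 364816 − 335·1089 = 1)
(x_2, y_2) = (604·604 + 335·33·33, 604·33 + 33·604) = (729631, 39864)
(x_3, y_3) = (604·729631 + 335·33·39864, 604·39864 + 33·729631) = (881393644, 48155679)
(x_4, y_4) = (604·881393644 + 335·33·48155679, 604·48155679 + 33·881393644) = (1064722792321, 58172020368)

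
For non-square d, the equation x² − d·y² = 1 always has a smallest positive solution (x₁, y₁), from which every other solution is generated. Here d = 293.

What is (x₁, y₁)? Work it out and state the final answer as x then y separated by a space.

12320649 719780

[17; 8,1,1,8,34] for √293; ℓ=5 ⇒ convergent index 9
a_0=17:  p_0=17·1+0=17,  q_0=17·0+1=1
…
a_5=34:  p_5=34·2482+291=84679,  q_5=34·145+17=4947
a_6=8:  p_6=8·84679+2482=679914,  q_6=8·4947+145=39721
a_7=1:  p_7=1·679914+84679=764593,  q_7=1·39721+4947=44668
a_8=1:  p_8=1·764593+679914=1444507,  q_8=1·44668+39721=84389
a_9=8:  p_9=8·1444507+764593=12320649,  q_9=8·84389+44668=719780
fundamental: x₁=12320649, y₁=719780  (since 151798391781201 − 293·518083248400 = 1)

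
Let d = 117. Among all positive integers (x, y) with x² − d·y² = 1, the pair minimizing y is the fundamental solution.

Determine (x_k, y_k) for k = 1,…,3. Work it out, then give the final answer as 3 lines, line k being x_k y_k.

√117 = [10; 1,4,2,4,1,20, …], period ℓ=6 (even) → k=5
step 0: (10, 1)  from 10·(1,0) + (0,1)
…
step 2: (54, 5)  from 4·(11,1) + (10,1)
step 3: (119, 11)  from 2·(54,5) + (11,1)
step 4: (530, 49)  from 4·(119,11) + (54,5)
step 5: (649, 60)  from 1·(530,49) + (119,11)
fundamental: x₁=649, y₁=60  (since 421201 − 117·3600 = 1)
(x_2, y_2) = (649·649 + 117·60·60, 649·60 + 60·649) = (842401, 77880)
(x_3, y_3) = (649·842401 + 117·60·77880, 649·77880 + 60·842401) = (1093435849, 101088180)

649 60
842401 77880
1093435849 101088180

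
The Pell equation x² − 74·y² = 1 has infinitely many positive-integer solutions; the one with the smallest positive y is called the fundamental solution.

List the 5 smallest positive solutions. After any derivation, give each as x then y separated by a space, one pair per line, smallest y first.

√74 = [8; 1,1,1,1,16, …], period ℓ=5 (odd) → k=9
i=0: a=8 ⇒ p=8, q=1
i=1: a=1 ⇒ p=9, q=1
i=2: a=1 ⇒ p=17, q=2
i=3: a=1 ⇒ p=26, q=3
…
i=7: a=1 ⇒ p=1471, q=171
i=8: a=1 ⇒ p=2228, q=259
i=9: a=1 ⇒ p=3699, q=430
fundamental: x₁=3699, y₁=430  (since 13682601 − 74·184900 = 1)
k=2:  x_2 = 3699·3699+74·430·430 = 27365201,  y_2 = 3699·430+430·3699 = 3181140
k=3:  x_3 = 3699·27365201+74·430·3181140 = 202447753299,  y_3 = 3699·3181140+430·27365201 = 23534073290
k=4:  x_4 = 3699·202447753299+74·430·23534073290 = 1497708451540801,  y_4 = 3699·23534073290+430·202447753299 = 174105071018280
k=5:  x_5 = 3699·1497708451540801+74·430·174105071018280 = 11080046922051092499,  y_5 = 3699·174105071018280+430·1497708451540801 = 1288029291859162150

3699 430
27365201 3181140
202447753299 23534073290
1497708451540801 174105071018280
11080046922051092499 1288029291859162150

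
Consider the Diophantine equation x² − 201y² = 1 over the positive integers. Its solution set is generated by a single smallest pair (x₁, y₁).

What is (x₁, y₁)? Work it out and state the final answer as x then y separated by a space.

515095 36332

√201 = [14; 5,1,1,1,2,…,1,5,28, …], period ℓ=14 (even) → k=13
a_0=14:  p_0=14·1+0=14,  q_0=14·0+1=1
a_1=5:  p_1=5·14+1=71,  q_1=5·1+0=5
…
a_3=1:  p_3=1·85+71=156,  q_3=1·6+5=11
a_4=1:  p_4=1·156+85=241,  q_4=1·11+6=17
…
a_6=1:  p_6=1·638+241=879,  q_6=1·45+17=62
a_7=8:  p_7=8·879+638=7670,  q_7=8·62+45=541
a_8=1:  p_8=1·7670+879=8549,  q_8=1·541+62=603
…
a_10=1:  p_10=1·24768+8549=33317,  q_10=1·1747+603=2350
a_11=1:  p_11=1·33317+24768=58085,  q_11=1·2350+1747=4097
a_12=1:  p_12=1·58085+33317=91402,  q_12=1·4097+2350=6447
a_13=5:  p_13=5·91402+58085=515095,  q_13=5·6447+4097=36332
fundamental: x₁=515095, y₁=36332  (since 265322859025 − 201·1320014224 = 1)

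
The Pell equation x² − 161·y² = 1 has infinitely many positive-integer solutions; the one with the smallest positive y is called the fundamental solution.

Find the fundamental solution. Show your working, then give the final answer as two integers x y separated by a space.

11775 928

√161 = [12; 1,2,4,1,2,1,4,2,1,24, …], period ℓ=10 (even) → k=9
a_0=12:  p_0=12·1+0=12,  q_0=12·0+1=1
a_1=1:  p_1=1·12+1=13,  q_1=1·1+0=1
a_2=2:  p_2=2·13+12=38,  q_2=2·1+1=3
…
a_5=2:  p_5=2·203+165=571,  q_5=2·16+13=45
…
a_7=4:  p_7=4·774+571=3667,  q_7=4·61+45=289
a_8=2:  p_8=2·3667+774=8108,  q_8=2·289+61=639
a_9=1:  p_9=1·8108+3667=11775,  q_9=1·639+289=928
→ (11775, 928).  Check: 11775²=138650625, 161·928²=138650624, difference 1.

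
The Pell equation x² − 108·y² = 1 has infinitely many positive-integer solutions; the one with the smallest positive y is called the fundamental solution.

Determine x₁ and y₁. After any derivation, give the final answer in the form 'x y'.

√108 → a₀=10, period (2,1,1,4,1,1,2,20); ℓ=8 even so k=7
k=0  a_k=10  p_k/q_k = 10/1
k=1  a_k=2  p_k/q_k = 21/2
k=2  a_k=1  p_k/q_k = 31/3
k=3  a_k=1  p_k/q_k = 52/5
k=4  a_k=4  p_k/q_k = 239/23
k=5  a_k=1  p_k/q_k = 291/28
k=6  a_k=1  p_k/q_k = 530/51
k=7  a_k=2  p_k/q_k = 1351/130
fundamental: x₁=1351, y₁=130  (since 1825201 − 108·16900 = 1)

1351 130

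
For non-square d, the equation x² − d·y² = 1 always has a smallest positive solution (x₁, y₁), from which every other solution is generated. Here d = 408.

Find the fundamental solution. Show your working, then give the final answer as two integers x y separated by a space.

101 5

√408 → a₀=20, period (5,40); ℓ=2 even so k=1
a_0=20:  p_0=20·1+0=20,  q_0=20·0+1=1
a_1=5:  p_1=5·20+1=101,  q_1=5·1+0=5
fundamental: x₁=101, y₁=5  (since 10201 − 408·25 = 1)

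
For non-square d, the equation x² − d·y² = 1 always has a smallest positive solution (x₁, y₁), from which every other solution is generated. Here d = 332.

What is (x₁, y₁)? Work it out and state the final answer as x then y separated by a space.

13447 738

[18; 4,1,1,8,1,1,4,36] for √332; ℓ=8 ⇒ convergent index 7
k=0  a_k=18  p_k/q_k = 18/1
…
k=3  a_k=1  p_k/q_k = 164/9
…
k=5  a_k=1  p_k/q_k = 1567/86
k=6  a_k=1  p_k/q_k = 2970/163
k=7  a_k=4  p_k/q_k = 13447/738
(x₁, y₁) = (13447, 738);  13447² − 332·738² = 1 ✓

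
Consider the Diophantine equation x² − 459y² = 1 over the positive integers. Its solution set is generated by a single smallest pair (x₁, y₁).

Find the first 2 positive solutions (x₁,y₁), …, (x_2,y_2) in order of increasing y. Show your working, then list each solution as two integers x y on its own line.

499850 23331
499700044999 23324000700

d=459: √d = [21; 2,2,1,4,21,4,1,2,2,42] (ℓ=10, even), read p_9/q_9
i=0: a=21 ⇒ p=21, q=1
i=1: a=2 ⇒ p=43, q=2
…
i=4: a=4 ⇒ p=707, q=33
i=5: a=21 ⇒ p=14997, q=700
…
i=8: a=2 ⇒ p=212079, q=9899
i=9: a=2 ⇒ p=499850, q=23331
(x₁, y₁) = (499850, 23331);  499850² − 459·23331² = 1 ✓
n=2: (499850,23331)∘(499850,23331) = (499850·499850+459·23331·23331, 499850·23331+23331·499850) = (499700044999,23324000700)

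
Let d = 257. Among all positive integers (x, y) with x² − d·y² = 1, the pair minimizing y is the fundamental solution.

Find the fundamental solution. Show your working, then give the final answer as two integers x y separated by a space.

513 32

√257 → a₀=16, period (32); ℓ=1 odd so k=1
k=0  a_k=16  p_k/q_k = 16/1
k=1  a_k=32  p_k/q_k = 513/32
fundamental: x₁=513, y₁=32  (since 263169 − 257·1024 = 1)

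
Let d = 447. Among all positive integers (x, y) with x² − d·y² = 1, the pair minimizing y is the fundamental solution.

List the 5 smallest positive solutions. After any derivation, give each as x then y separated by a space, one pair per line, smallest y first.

√447 = [21; 7,42, …], period ℓ=2 (even) → k=1
step 0: (21, 1)  from 21·(1,0) + (0,1)
step 1: (148, 7)  from 7·(21,1) + (1,0)
(x₁, y₁) = (148, 7);  148² − 447·7² = 1 ✓
k=2:  x_2 = 148·148+447·7·7 = 43807,  y_2 = 148·7+7·148 = 2072
k=3:  x_3 = 148·43807+447·7·2072 = 12966724,  y_3 = 148·2072+7·43807 = 613305
k=4:  x_4 = 148·12966724+447·7·613305 = 3838106497,  y_4 = 148·613305+7·12966724 = 181536208
k=5:  x_5 = 148·3838106497+447·7·181536208 = 1136066556388,  y_5 = 148·181536208+7·3838106497 = 53734104263

148 7
43807 2072
12966724 613305
3838106497 181536208
1136066556388 53734104263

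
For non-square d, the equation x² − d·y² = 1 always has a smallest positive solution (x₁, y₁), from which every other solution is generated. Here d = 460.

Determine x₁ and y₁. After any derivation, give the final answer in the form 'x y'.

2535751 118230

√460 → a₀=21, period (2,4,3,1,2,10,2,1,3,4,2,42); ℓ=12 even so k=11
a_0=21:  p_0=21·1+0=21,  q_0=21·0+1=1
…
a_2=4:  p_2=4·43+21=193,  q_2=4·2+1=9
a_3=3:  p_3=3·193+43=622,  q_3=3·9+2=29
a_4=1:  p_4=1·622+193=815,  q_4=1·29+9=38
…
a_7=2:  p_7=2·23335+2252=48922,  q_7=2·1088+105=2281
a_8=1:  p_8=1·48922+23335=72257,  q_8=1·2281+1088=3369
a_9=3:  p_9=3·72257+48922=265693,  q_9=3·3369+2281=12388
a_10=4:  p_10=4·265693+72257=1135029,  q_10=4·12388+3369=52921
a_11=2:  p_11=2·1135029+265693=2535751,  q_11=2·52921+12388=118230
→ (2535751, 118230).  Check: 2535751²=6430033134001, 460·118230²=6430033134000, difference 1.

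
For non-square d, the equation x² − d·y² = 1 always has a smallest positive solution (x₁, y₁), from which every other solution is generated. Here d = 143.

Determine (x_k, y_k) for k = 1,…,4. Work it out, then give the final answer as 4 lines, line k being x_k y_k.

[11; 1,22] for √143; ℓ=2 ⇒ convergent index 1
k=0  a_k=11  p_k/q_k = 11/1
k=1  a_k=1  p_k/q_k = 12/1
→ (12, 1).  Check: 12²=144, 143·1²=143, difference 1.
k=2:  x_2 = 12·12+143·1·1 = 287,  y_2 = 12·1+1·12 = 24
k=3:  x_3 = 12·287+143·1·24 = 6876,  y_3 = 12·24+1·287 = 575
k=4:  x_4 = 12·6876+143·1·575 = 164737,  y_4 = 12·575+1·6876 = 13776

12 1
287 24
6876 575
164737 13776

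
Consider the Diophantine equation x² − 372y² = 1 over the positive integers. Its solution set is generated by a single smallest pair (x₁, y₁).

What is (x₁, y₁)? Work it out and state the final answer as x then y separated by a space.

12151 630

√372 → a₀=19, period (3,2,12,2,3,38); ℓ=6 even so k=5
i=0: a=19 ⇒ p=19, q=1
i=1: a=3 ⇒ p=58, q=3
i=2: a=2 ⇒ p=135, q=7
i=3: a=12 ⇒ p=1678, q=87
i=4: a=2 ⇒ p=3491, q=181
i=5: a=3 ⇒ p=12151, q=630
fundamental: x₁=12151, y₁=630  (since 147646801 − 372·396900 = 1)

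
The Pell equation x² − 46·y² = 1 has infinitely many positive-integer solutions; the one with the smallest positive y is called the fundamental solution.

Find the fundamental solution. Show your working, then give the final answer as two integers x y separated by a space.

24335 3588

d=46: √d = [6; 1,3,1,1,2,6,2,1,1,3,1,12] (ℓ=12, even), read p_11/q_11
i=0: a=6 ⇒ p=6, q=1
i=1: a=1 ⇒ p=7, q=1
i=2: a=3 ⇒ p=27, q=4
…
i=4: a=1 ⇒ p=61, q=9
…
i=6: a=6 ⇒ p=997, q=147
i=7: a=2 ⇒ p=2150, q=317
…
i=9: a=1 ⇒ p=5297, q=781
i=10: a=3 ⇒ p=19038, q=2807
i=11: a=1 ⇒ p=24335, q=3588
→ (24335, 3588).  Check: 24335²=592192225, 46·3588²=592192224, difference 1.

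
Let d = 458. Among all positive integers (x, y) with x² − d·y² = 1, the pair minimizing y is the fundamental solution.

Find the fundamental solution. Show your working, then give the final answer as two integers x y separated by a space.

√458 = [21; 2,2,42, …], period ℓ=3 (odd) → k=5
step 0: (21, 1)  from 21·(1,0) + (0,1)
step 1: (43, 2)  from 2·(21,1) + (1,0)
step 2: (107, 5)  from 2·(43,2) + (21,1)
…
step 4: (9181, 429)  from 2·(4537,212) + (107,5)
step 5: (22899, 1070)  from 2·(9181,429) + (4537,212)
fundamental: x₁=22899, y₁=1070  (since 524364201 − 458·1144900 = 1)

22899 1070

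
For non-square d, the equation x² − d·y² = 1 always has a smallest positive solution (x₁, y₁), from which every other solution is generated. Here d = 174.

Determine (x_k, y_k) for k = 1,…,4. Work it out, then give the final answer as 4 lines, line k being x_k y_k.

√174 → a₀=13, period (5,4,5,26); ℓ=4 even so k=3
k=0  a_k=13  p_k/q_k = 13/1
k=1  a_k=5  p_k/q_k = 66/5
k=2  a_k=4  p_k/q_k = 277/21
k=3  a_k=5  p_k/q_k = 1451/110
fundamental: x₁=1451, y₁=110  (since 2105401 − 174·12100 = 1)
(1451+110√174)^2 = 4210801 + 319220√174
(1451+110√174)^3 = 12219743051 + 926376330√174
(1451+110√174)^4 = 35461690123201 + 2688343790440√174

1451 110
4210801 319220
12219743051 926376330
35461690123201 2688343790440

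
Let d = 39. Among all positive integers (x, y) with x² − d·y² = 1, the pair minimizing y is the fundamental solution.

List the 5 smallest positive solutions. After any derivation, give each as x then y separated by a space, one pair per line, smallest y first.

25 4
1249 200
62425 9996
3120001 499600
155937625 24970004

[6; 4,12] for √39; ℓ=2 ⇒ convergent index 1
k=0  a_k=6  p_k/q_k = 6/1
k=1  a_k=4  p_k/q_k = 25/4
→ (25, 4).  Check: 25²=625, 39·4²=624, difference 1.
(25+4√39)^2 = 1249 + 200√39
(25+4√39)^3 = 62425 + 9996√39
(25+4√39)^4 = 3120001 + 499600√39
(25+4√39)^5 = 155937625 + 24970004√39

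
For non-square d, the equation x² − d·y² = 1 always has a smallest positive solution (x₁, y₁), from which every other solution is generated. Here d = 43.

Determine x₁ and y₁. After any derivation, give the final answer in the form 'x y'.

[6; 1,1,3,1,5,1,3,1,1,12] for √43; ℓ=10 ⇒ convergent index 9
step 0: (6, 1)  from 6·(1,0) + (0,1)
…
step 3: (46, 7)  from 3·(13,2) + (7,1)
step 4: (59, 9)  from 1·(46,7) + (13,2)
step 5: (341, 52)  from 5·(59,9) + (46,7)
step 6: (400, 61)  from 1·(341,52) + (59,9)
…
step 8: (1941, 296)  from 1·(1541,235) + (400,61)
step 9: (3482, 531)  from 1·(1941,296) + (1541,235)
(x₁, y₁) = (3482, 531);  3482² − 43·531² = 1 ✓

3482 531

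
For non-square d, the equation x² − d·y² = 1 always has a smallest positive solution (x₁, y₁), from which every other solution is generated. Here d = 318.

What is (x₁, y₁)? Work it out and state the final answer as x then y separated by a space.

107 6

√318 → a₀=17, period (1,4,1,34); ℓ=4 even so k=3
k=0  a_k=17  p_k/q_k = 17/1
k=1  a_k=1  p_k/q_k = 18/1
k=2  a_k=4  p_k/q_k = 89/5
k=3  a_k=1  p_k/q_k = 107/6
(x₁, y₁) = (107, 6);  107² − 318·6² = 1 ✓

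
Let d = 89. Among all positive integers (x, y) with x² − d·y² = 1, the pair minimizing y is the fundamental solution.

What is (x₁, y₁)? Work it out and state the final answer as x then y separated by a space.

500001 53000

d=89: √d = [9; 2,3,3,2,18] (ℓ=5, odd), read p_9/q_9
a_0=9:  p_0=9·1+0=9,  q_0=9·0+1=1
…
a_2=3:  p_2=3·19+9=66,  q_2=3·2+1=7
a_3=3:  p_3=3·66+19=217,  q_3=3·7+2=23
…
a_5=18:  p_5=18·500+217=9217,  q_5=18·53+23=977
…
a_8=3:  p_8=3·66019+18934=216991,  q_8=3·6998+2007=23001
a_9=2:  p_9=2·216991+66019=500001,  q_9=2·23001+6998=53000
(x₁, y₁) = (500001, 53000);  500001² − 89·53000² = 1 ✓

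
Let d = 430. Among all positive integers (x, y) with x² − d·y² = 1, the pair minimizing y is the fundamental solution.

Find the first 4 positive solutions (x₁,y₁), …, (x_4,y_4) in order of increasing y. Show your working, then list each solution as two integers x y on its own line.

√430 → a₀=20, period (1,2,1,3,1,…,2,1,40); ℓ=14 even so k=13
a_0=20:  p_0=20·1+0=20,  q_0=20·0+1=1
a_1=1:  p_1=1·20+1=21,  q_1=1·1+0=1
a_2=2:  p_2=2·21+20=62,  q_2=2·1+1=3
a_3=1:  p_3=1·62+21=83,  q_3=1·3+1=4
a_4=3:  p_4=3·83+62=311,  q_4=3·4+3=15
…
a_7=8:  p_7=8·2675+394=21794,  q_7=8·129+19=1051
a_8=6:  p_8=6·21794+2675=133439,  q_8=6·1051+129=6435
a_9=1:  p_9=1·133439+21794=155233,  q_9=1·6435+1051=7486
…
a_11=1:  p_11=1·599138+155233=754371,  q_11=1·28893+7486=36379
a_12=2:  p_12=2·754371+599138=2107880,  q_12=2·36379+28893=101651
a_13=1:  p_13=1·2107880+754371=2862251,  q_13=1·101651+36379=138030
(x₁, y₁) = (2862251, 138030);  2862251² − 430·138030² = 1 ✓
(2862251+138030√430)^2 = 16384961574001 + 790153011060√430
(2862251+138030√430)^3 = 93795745300289010251 + 4523232492118854090√430
(2862251+138030√430)^4 = 536933931562978654798296001 + 25893253447598574322902120√430

2862251 138030
16384961574001 790153011060
93795745300289010251 4523232492118854090
536933931562978654798296001 25893253447598574322902120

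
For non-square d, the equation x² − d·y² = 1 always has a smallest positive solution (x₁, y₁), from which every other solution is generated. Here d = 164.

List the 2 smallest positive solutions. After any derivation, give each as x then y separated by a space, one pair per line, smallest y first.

[12; 1,4,6,4,1,24] for √164; ℓ=6 ⇒ convergent index 5
a_0=12:  p_0=12·1+0=12,  q_0=12·0+1=1
…
a_2=4:  p_2=4·13+12=64,  q_2=4·1+1=5
a_3=6:  p_3=6·64+13=397,  q_3=6·5+1=31
a_4=4:  p_4=4·397+64=1652,  q_4=4·31+5=129
a_5=1:  p_5=1·1652+397=2049,  q_5=1·129+31=160
(x₁, y₁) = (2049, 160);  2049² − 164·160² = 1 ✓
n=2: (2049,160)∘(2049,160) = (2049·2049+164·160·160, 2049·160+160·2049) = (8396801,655680)

2049 160
8396801 655680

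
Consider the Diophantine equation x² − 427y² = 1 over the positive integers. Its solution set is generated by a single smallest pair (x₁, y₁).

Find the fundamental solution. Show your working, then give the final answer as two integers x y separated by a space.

62 3

d=427: √d = [20; 1,1,1,40] (ℓ=4, even), read p_3/q_3
a_0=20:  p_0=20·1+0=20,  q_0=20·0+1=1
a_1=1:  p_1=1·20+1=21,  q_1=1·1+0=1
a_2=1:  p_2=1·21+20=41,  q_2=1·1+1=2
a_3=1:  p_3=1·41+21=62,  q_3=1·2+1=3
(x₁, y₁) = (62, 3);  62² − 427·3² = 1 ✓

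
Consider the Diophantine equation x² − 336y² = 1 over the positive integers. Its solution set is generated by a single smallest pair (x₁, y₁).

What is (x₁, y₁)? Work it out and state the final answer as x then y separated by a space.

55 3

[18; 3,36] for √336; ℓ=2 ⇒ convergent index 1
k=0  a_k=18  p_k/q_k = 18/1
k=1  a_k=3  p_k/q_k = 55/3
fundamental: x₁=55, y₁=3  (since 3025 − 336·9 = 1)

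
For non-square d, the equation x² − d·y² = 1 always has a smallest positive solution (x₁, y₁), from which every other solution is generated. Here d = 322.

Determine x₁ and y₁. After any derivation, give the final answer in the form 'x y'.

d=322: √d = [17; 1,16,1,34] (ℓ=4, even), read p_3/q_3
i=0: a=17 ⇒ p=17, q=1
…
i=2: a=16 ⇒ p=305, q=17
i=3: a=1 ⇒ p=323, q=18
→ (323, 18).  Check: 323²=104329, 322·18²=104328, difference 1.

323 18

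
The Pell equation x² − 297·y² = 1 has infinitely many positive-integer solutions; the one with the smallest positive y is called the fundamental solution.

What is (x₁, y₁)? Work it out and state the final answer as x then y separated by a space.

√297 = [17; 4,3,1,1,2,1,1,3,4,34, …], period ℓ=10 (even) → k=9
a_0=17:  p_0=17·1+0=17,  q_0=17·0+1=1
a_1=4:  p_1=4·17+1=69,  q_1=4·1+0=4
…
a_3=1:  p_3=1·224+69=293,  q_3=1·13+4=17
a_4=1:  p_4=1·293+224=517,  q_4=1·17+13=30
…
a_6=1:  p_6=1·1327+517=1844,  q_6=1·77+30=107
a_7=1:  p_7=1·1844+1327=3171,  q_7=1·107+77=184
a_8=3:  p_8=3·3171+1844=11357,  q_8=3·184+107=659
a_9=4:  p_9=4·11357+3171=48599,  q_9=4·659+184=2820
fundamental: x₁=48599, y₁=2820  (since 2361862801 − 297·7952400 = 1)

48599 2820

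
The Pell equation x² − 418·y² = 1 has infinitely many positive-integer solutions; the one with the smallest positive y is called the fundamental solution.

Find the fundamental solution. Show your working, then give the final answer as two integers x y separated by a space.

√418 = [20; 2,4,20,4,2,40, …], period ℓ=6 (even) → k=5
k=0  a_k=20  p_k/q_k = 20/1
…
k=4  a_k=4  p_k/q_k = 15068/737
k=5  a_k=2  p_k/q_k = 33857/1656
(x₁, y₁) = (33857, 1656);  33857² − 418·1656² = 1 ✓

33857 1656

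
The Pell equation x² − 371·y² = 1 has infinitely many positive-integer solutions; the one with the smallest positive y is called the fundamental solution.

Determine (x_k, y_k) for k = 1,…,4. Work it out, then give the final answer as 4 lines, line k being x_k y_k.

1695 88
5746049 298320
19479104415 1011304712
66034158220801 3428322675360

d=371: √d = [19; 3,1,4,1,3,38] (ℓ=6, even), read p_5/q_5
step 0: (19, 1)  from 19·(1,0) + (0,1)
step 1: (58, 3)  from 3·(19,1) + (1,0)
step 2: (77, 4)  from 1·(58,3) + (19,1)
…
step 4: (443, 23)  from 1·(366,19) + (77,4)
step 5: (1695, 88)  from 3·(443,23) + (366,19)
(x₁, y₁) = (1695, 88);  1695² − 371·88² = 1 ✓
(1695+88√371)^2 = 5746049 + 298320√371
(1695+88√371)^3 = 19479104415 + 1011304712√371
(1695+88√371)^4 = 66034158220801 + 3428322675360√371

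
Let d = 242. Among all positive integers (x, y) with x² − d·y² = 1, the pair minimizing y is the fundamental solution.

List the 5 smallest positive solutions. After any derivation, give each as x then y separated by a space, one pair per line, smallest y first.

[15; 1,1,3,1,14,1,3,1,1,30] for √242; ℓ=10 ⇒ convergent index 9
k=0  a_k=15  p_k/q_k = 15/1
k=1  a_k=1  p_k/q_k = 16/1
…
k=3  a_k=3  p_k/q_k = 109/7
k=4  a_k=1  p_k/q_k = 140/9
k=5  a_k=14  p_k/q_k = 2069/133
k=6  a_k=1  p_k/q_k = 2209/142
…
k=8  a_k=1  p_k/q_k = 10905/701
k=9  a_k=1  p_k/q_k = 19601/1260
fundamental: x₁=19601, y₁=1260  (since 384199201 − 242·1587600 = 1)
k=2:  x_2 = 19601·19601+242·1260·1260 = 768398401,  y_2 = 19601·1260+1260·19601 = 49394520
k=3:  x_3 = 19601·768398401+242·1260·49394520 = 30122754096401,  y_3 = 19601·49394520+1260·768398401 = 1936363971780
k=4:  x_4 = 19601·30122754096401+242·1260·1936363971780 = 1180872205318713601,  y_4 = 19601·1936363971780+1260·30122754096401 = 75909340372325040
k=5:  x_5 = 19601·1180872205318713601+242·1260·75909340372325040 = 46292552162781456490001,  y_5 = 19601·75909340372325040+1260·1180872205318713601 = 2975797959339522246300

19601 1260
768398401 49394520
30122754096401 1936363971780
1180872205318713601 75909340372325040
46292552162781456490001 2975797959339522246300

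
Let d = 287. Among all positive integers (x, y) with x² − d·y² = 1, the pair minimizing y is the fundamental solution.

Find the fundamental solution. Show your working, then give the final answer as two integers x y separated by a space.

288 17

√287 = [16; 1,15,1,32, …], period ℓ=4 (even) → k=3
k=0  a_k=16  p_k/q_k = 16/1
…
k=2  a_k=15  p_k/q_k = 271/16
k=3  a_k=1  p_k/q_k = 288/17
→ (288, 17).  Check: 288²=82944, 287·17²=82943, difference 1.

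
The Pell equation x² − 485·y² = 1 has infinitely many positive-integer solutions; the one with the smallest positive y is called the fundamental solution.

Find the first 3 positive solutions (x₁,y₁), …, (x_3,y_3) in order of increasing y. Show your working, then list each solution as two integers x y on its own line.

969 44
1877921 85272
3639409929 165257092

[22; 44] for √485; ℓ=1 ⇒ convergent index 1
k=0  a_k=22  p_k/q_k = 22/1
k=1  a_k=44  p_k/q_k = 969/44
(x₁, y₁) = (969, 44);  969² − 485·44² = 1 ✓
k=2:  x_2 = 969·969+485·44·44 = 1877921,  y_2 = 969·44+44·969 = 85272
k=3:  x_3 = 969·1877921+485·44·85272 = 3639409929,  y_3 = 969·85272+44·1877921 = 165257092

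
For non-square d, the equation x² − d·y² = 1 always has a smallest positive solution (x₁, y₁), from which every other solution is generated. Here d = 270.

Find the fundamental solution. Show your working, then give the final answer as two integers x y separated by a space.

5291 322

d=270: √d = [16; 2,3,6,3,2,32] (ℓ=6, even), read p_5/q_5
a_0=16:  p_0=16·1+0=16,  q_0=16·0+1=1
…
a_3=6:  p_3=6·115+33=723,  q_3=6·7+2=44
a_4=3:  p_4=3·723+115=2284,  q_4=3·44+7=139
a_5=2:  p_5=2·2284+723=5291,  q_5=2·139+44=322
fundamental: x₁=5291, y₁=322  (since 27994681 − 270·103684 = 1)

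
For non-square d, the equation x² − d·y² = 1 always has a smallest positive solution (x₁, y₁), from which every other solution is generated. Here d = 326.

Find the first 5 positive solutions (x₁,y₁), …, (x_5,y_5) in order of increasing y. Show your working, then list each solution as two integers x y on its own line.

d=326: √d = [18; 18,36] (ℓ=2, even), read p_1/q_1
a_0=18:  p_0=18·1+0=18,  q_0=18·0+1=1
a_1=18:  p_1=18·18+1=325,  q_1=18·1+0=18
(x₁, y₁) = (325, 18);  325² − 326·18² = 1 ✓
n=2: (325,18)∘(325,18) = (325·325+326·18·18, 325·18+18·325) = (211249,11700)
n=3: (211249,11700)∘(325,18) = (325·211249+326·18·11700, 325·11700+18·211249) = (137311525,7604982)
n=4: (137311525,7604982)∘(325,18) = (325·137311525+326·18·7604982, 325·7604982+18·137311525) = (89252280001,4943226600)
n=5: (89252280001,4943226600)∘(325,18) = (325·89252280001+326·18·4943226600, 325·4943226600+18·89252280001) = (58013844689125,3213089685018)

325 18
211249 11700
137311525 7604982
89252280001 4943226600
58013844689125 3213089685018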